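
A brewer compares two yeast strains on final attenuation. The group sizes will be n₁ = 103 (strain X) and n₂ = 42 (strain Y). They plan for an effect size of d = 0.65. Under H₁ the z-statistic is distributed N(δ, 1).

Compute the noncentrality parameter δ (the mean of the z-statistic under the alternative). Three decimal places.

δ ≈ 3.550

The noncentrality parameter scales effect size by the design's sample-size factor: δ = d / √(1/n₁ + 1/n₂) = 0.65 / √(1/103 + 1/42) = 3.5504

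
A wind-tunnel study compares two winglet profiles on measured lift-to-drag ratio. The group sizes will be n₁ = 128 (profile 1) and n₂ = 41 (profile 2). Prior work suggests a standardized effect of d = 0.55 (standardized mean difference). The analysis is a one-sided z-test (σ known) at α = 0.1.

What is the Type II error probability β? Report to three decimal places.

β ≈ 0.037

Noncentrality parameter: δ = d / √(1/n₁ + 1/n₂) = 0.55 / √(1/128 + 1/41) = 3.0649
One-sided α = 0.1 → critical value z_{0.1} = 1.282.
Power = P(Z > 1.282 − δ) = Φ(1.783) = 0.9627.
Type II error: β = 1 − power = 1 − 0.9627 = 0.0373.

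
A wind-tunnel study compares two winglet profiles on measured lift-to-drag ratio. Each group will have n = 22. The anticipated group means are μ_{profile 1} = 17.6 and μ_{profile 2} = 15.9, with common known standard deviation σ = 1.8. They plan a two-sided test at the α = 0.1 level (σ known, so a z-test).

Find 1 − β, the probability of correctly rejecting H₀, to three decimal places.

Power ≈ 0.932

Standardized effect: d = |μ_{profile 1} − μ_{profile 2}| / σ = |17.6 − 15.9| / 1.8 = 0.9444
Noncentrality parameter: δ = d·√(n/2) = 0.9444 × √(22/2) = 3.1324
Critical value for a two-sided test at α = 0.1: z_{α/2} = 1.645.
Power = Φ(δ − 1.645) + Φ(−δ − 1.645) = Φ(1.488) + Φ(-4.777) = 0.9316 + 0.0000 = 0.9316.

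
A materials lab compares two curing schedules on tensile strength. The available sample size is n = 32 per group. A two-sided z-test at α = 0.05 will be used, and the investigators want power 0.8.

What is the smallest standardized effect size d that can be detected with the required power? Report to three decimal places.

d ≈ 0.700

Need Φ(δ − 1.960) = 0.8, so δ = 1.960 + 0.842 = 2.802.
(The second rejection-region term Φ(−δ − z_{α/2}) is negligible and dropped.)
δ = d·√(n/2) ⇒ d = δ/√(n/2) = 2.802/√(32/2) = 0.7004.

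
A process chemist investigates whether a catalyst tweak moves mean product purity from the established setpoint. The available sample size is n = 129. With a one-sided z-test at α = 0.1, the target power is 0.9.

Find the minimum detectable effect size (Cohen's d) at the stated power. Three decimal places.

d ≈ 0.226

Need Φ(δ − 1.282) = 0.9, so δ = 1.282 + 1.282 = 2.563.
δ = d·√n ⇒ d = δ/√n = 2.563/√129 = 0.2257.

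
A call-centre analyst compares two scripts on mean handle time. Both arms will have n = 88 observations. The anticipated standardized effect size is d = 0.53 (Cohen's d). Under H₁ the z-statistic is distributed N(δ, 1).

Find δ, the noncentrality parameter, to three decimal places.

δ ≈ 3.516

The noncentrality parameter scales effect size by the design's sample-size factor: δ = d·√(n/2) = 0.53 × √(88/2) = 3.5156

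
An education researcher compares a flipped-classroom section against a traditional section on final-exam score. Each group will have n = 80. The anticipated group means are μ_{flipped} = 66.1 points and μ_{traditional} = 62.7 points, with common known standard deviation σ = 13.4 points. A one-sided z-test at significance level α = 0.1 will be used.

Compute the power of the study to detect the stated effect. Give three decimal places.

Power ≈ 0.627

Standardized effect: d = |μ_{flipped} − μ_{traditional}| / σ = |66.1 − 62.7| / 13.4 = 0.2537
Noncentrality parameter: δ = d·√(n/2) = 0.2537 × √(80/2) = 1.6047
One-sided α = 0.1 → critical value z_{0.1} = 1.282.
Power = P(Z > 1.282 − δ) = Φ(0.323) = 0.6267.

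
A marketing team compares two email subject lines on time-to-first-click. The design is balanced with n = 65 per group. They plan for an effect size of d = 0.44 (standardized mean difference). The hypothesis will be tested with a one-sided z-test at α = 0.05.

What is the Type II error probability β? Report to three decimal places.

β ≈ 0.194

Noncentrality parameter: δ = d·√(n/2) = 0.44 × √(65/2) = 2.5084
One-sided α = 0.05 → critical value z_{0.05} = 1.645.
Power = Φ(δ − 1.645) = Φ(0.864) = 0.8061.
Type II error: β = 1 − power = 1 − 0.8061 = 0.1939.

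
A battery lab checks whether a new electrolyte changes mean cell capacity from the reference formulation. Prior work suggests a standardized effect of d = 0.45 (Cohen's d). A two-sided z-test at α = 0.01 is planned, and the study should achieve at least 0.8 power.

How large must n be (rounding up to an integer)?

Set Φ(δ − 2.576) = 0.8; then δ − 2.576 = Φ⁻¹(0.8) = 0.842, giving δ = 3.417.
(For δ > 0 the lower-tail rejection region contributes negligibly to power, so the one-term inversion is standard.)
δ = d·√n ⇒ n = (δ/d)² = (3.417 / 0.45)² = 57.67.
Round up to the next whole unit.

n = 58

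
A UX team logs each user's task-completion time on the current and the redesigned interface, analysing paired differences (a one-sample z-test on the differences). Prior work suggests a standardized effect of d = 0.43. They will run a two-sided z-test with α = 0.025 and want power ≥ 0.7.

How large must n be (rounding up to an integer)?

n = 42

For power 0.7 need Φ(δ − z_{0.0125}) = 0.7, so δ = z_{0.0125} + z_{0.30} = 2.241 + 0.524 = 2.766.
(For δ > 0 the lower-tail rejection region contributes negligibly to power, so the one-term inversion is standard.)
δ = d·√n ⇒ n = (δ/d)² = (2.766 / 0.43)² = 41.37.
Rounding up, n = 42.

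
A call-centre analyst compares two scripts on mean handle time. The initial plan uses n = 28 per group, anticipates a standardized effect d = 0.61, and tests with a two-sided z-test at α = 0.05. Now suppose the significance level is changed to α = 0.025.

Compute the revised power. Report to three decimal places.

δ = d·√(n/2) = 0.61 × √(28/2) = 2.2824 (unchanged). New critical value: z_{0.0125} = 2.241.
Revised power = Φ(δ − 2.241) + Φ(−δ − 2.241) = Φ(0.041) + Φ(-4.524) = 0.5164 + 0.0000 = 0.5164.

Power ≈ 0.516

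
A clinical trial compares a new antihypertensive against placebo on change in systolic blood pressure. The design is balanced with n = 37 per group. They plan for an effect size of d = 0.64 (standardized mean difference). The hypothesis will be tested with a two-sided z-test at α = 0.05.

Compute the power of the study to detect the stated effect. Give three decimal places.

Noncentrality parameter: δ = d·√(n/2) = 0.64 × √(37/2) = 2.7527
Two-sided α = 0.05 → critical value z_{0.025} = 1.960.
Power = Φ(δ − 1.960) + Φ(−δ − 1.960) = Φ(0.793) + Φ(-4.713) = 0.7860 + 0.0000 = 0.7860.

Power ≈ 0.786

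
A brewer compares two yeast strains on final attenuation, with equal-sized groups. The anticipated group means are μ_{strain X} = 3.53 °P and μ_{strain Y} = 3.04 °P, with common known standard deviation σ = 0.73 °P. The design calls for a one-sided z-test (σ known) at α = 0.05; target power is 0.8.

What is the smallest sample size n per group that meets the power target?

Standardized effect: d = |μ_{strain X} − μ_{strain Y}| / σ = |3.53 − 3.04| / 0.73 = 0.6712
For power 0.8 need Φ(δ − z_{0.05}) = 0.8, so δ = z_{0.05} + z_{0.20} = 1.645 + 0.842 = 2.486.
δ = d·√(n/2) ⇒ n = 2(δ/d)² = 2 × (2.486 / 0.6712)² = 27.44.
Round up to the next whole unit.

n = 28 per group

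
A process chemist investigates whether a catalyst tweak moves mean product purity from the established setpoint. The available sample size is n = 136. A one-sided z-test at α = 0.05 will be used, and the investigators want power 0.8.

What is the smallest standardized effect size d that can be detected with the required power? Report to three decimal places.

Need Φ(δ − 1.645) = 0.8, so δ = 1.645 + 0.842 = 2.486.
δ = d·√n ⇒ d = δ/√n = 2.486/√136 = 0.2132.

d ≈ 0.213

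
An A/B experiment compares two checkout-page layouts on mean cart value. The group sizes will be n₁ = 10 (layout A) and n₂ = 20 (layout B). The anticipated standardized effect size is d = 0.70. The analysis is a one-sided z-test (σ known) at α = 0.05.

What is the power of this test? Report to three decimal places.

Power ≈ 0.565

Noncentrality parameter: δ = d / √(1/n₁ + 1/n₂) = 0.70 / √(1/10 + 1/20) = 1.8074
One-sided α = 0.05 → critical value z_{0.05} = 1.645.
Power = P(Z > 1.645 − δ) = Φ(0.163) = 0.5646.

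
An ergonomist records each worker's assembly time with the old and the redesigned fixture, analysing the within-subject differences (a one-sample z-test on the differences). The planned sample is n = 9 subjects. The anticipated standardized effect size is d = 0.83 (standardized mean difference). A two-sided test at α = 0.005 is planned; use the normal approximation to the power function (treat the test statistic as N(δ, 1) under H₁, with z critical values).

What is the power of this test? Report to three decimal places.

Noncentrality parameter: λ = d·√n = 0.83 × √9 = 2.4900
Critical value for a two-sided test at α = 0.005: z_{α/2} = 2.807.
Power = Φ(λ − 2.807) + Φ(−λ − 2.807) = Φ(-0.317) + Φ(-5.297) = 0.3756 + 0.0000 = 0.3756.

Power ≈ 0.376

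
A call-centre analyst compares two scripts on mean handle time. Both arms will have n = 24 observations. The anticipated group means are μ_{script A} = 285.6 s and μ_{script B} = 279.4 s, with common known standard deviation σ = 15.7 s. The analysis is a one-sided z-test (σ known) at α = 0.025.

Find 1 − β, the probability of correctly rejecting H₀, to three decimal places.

Standardized effect: d = |μ_{script A} − μ_{script B}| / σ = |285.6 − 279.4| / 15.7 = 0.3949
Noncentrality parameter: δ = d·√(n/2) = 0.3949 × √(24/2) = 1.3680
One-sided α = 0.025 → critical value z_{0.025} = 1.960.
Power = Φ(δ − 1.960) = Φ(-0.592) = 0.2769.

Power ≈ 0.277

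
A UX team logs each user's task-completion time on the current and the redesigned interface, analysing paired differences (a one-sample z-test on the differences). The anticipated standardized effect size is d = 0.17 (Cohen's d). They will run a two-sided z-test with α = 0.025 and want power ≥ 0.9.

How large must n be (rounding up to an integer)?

n = 430

For power 0.9 need Φ(δ − z_{0.0125}) = 0.9, so δ = z_{0.0125} + z_{0.10} = 2.241 + 1.282 = 3.523.
(The Φ(−δ − z_{α/2}) term is vanishingly small for δ > 0 and is dropped in the standard sample-size formula.)
δ = d·√n ⇒ n = (δ/d)² = (3.523 / 0.17)² = 429.45.
Round up to the next whole unit.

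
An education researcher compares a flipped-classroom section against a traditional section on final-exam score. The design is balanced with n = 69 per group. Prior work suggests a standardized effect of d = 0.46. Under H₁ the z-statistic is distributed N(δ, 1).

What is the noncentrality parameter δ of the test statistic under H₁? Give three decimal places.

δ ≈ 2.702

δ = d·√(n/2) = 0.46 × √(69/2) = 2.7019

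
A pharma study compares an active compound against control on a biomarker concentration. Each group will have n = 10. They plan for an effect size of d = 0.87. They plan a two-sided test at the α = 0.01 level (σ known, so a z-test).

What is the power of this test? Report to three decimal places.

Noncentrality parameter: δ = d·√(n/2) = 0.87 × √(10/2) = 1.9454
Critical value for a two-sided test at α = 0.01: z_{α/2} = 2.576.
Power = Φ(δ − 2.576) + Φ(−δ − 2.576) = Φ(-0.630) + Φ(-4.521) = 0.2642 + 0.0000 = 0.2642.

Power ≈ 0.264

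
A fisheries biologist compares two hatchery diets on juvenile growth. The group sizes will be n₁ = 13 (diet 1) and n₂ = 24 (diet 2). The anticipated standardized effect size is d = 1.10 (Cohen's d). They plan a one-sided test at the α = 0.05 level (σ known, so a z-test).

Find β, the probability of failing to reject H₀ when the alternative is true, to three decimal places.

β ≈ 0.061

Noncentrality parameter: δ = d / √(1/n₁ + 1/n₂) = 1.10 / √(1/13 + 1/24) = 3.1943
One-sided α = 0.05 → critical value z_{0.05} = 1.645.
Power = P(Z > 1.645 − δ) = Φ(1.549) = 0.9394.
Type II error: β = 1 − power = 1 − 0.9394 = 0.0606.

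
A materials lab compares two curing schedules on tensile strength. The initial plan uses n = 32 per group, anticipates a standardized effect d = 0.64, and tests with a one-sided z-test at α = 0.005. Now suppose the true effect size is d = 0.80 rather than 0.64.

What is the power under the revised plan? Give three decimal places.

With d = 0.80: δ = d·√(n/2) = 0.80 × √(32/2) = 3.2000. Critical value z_{0.005} = 2.576.
Revised power = Φ(δ − 2.576) = Φ(0.624) = 0.7337.

Power ≈ 0.734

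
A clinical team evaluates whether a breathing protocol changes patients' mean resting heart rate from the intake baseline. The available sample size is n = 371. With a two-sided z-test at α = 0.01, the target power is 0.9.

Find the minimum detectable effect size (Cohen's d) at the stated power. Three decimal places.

Need Φ(δ − 2.576) = 0.9, so δ = 2.576 + 1.282 = 3.857.
(The second rejection-region term Φ(−δ − z_{α/2}) is negligible and dropped.)
δ = d·√n ⇒ d = δ/√n = 3.857/√371 = 0.2003.

d ≈ 0.200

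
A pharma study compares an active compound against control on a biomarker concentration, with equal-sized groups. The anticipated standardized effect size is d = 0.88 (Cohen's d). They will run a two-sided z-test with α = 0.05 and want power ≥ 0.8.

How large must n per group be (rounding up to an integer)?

n = 21 per group

For power 0.8 need Φ(δ − z_{0.025}) = 0.8, so δ = z_{0.025} + z_{0.20} = 1.960 + 0.842 = 2.802.
(Ignoring the negligible lower-tail rejection probability gives the usual closed-form inversion.)
δ = d·√(n/2) ⇒ n = 2(δ/d)² = 2 × (2.802 / 0.88)² = 20.27.
Round up to the next whole unit.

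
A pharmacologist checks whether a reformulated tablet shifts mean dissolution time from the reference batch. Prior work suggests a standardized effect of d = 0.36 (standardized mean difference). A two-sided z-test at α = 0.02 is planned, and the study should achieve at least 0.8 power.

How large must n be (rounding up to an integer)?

n = 78

For power 0.8 need Φ(δ − z_{0.01}) = 0.8, so δ = z_{0.01} + z_{0.20} = 2.326 + 0.842 = 3.168.
(Ignoring the negligible lower-tail rejection probability gives the usual closed-form inversion.)
δ = d·√n ⇒ n = (δ/d)² = (3.168 / 0.36)² = 77.44.
Rounding up, n = 78.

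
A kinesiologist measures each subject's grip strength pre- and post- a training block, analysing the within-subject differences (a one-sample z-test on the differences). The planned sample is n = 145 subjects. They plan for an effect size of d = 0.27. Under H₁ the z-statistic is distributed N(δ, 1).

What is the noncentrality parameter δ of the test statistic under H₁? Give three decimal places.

The noncentrality parameter scales effect size by the design's sample-size factor: δ = d·√n = 0.27 × √145 = 3.2512

δ ≈ 3.251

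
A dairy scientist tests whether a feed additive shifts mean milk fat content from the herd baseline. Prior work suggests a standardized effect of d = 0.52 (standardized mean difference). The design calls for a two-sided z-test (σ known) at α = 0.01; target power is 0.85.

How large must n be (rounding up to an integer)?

Set Φ(δ − 2.576) = 0.85; then δ − 2.576 = Φ⁻¹(0.85) = 1.036, giving δ = 3.612.
(The Φ(−δ − z_{α/2}) term is vanishingly small for δ > 0 and is dropped in the standard sample-size formula.)
δ = d·√n ⇒ n = (δ/d)² = (3.612 / 0.52)² = 48.26.
Round up to the next whole unit.

n = 49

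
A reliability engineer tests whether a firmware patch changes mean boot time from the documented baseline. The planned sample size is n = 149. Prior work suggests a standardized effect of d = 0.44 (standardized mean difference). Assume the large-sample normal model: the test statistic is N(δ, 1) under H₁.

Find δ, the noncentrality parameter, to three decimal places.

δ ≈ 5.371

The noncentrality parameter scales effect size by the design's sample-size factor: δ = d·√n = 0.44 × √149 = 5.3709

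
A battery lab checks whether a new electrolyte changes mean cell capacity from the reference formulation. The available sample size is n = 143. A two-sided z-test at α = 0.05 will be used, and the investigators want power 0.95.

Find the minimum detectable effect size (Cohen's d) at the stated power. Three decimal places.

Required noncentrality: δ = z_{0.025} + z_{0.05} = 1.960 + 1.645 = 3.605.
(Lower-tail contribution to power is negligible for δ > 0.)
δ = d·√n ⇒ d = δ/√n = 3.605/√143 = 0.3014.

d ≈ 0.301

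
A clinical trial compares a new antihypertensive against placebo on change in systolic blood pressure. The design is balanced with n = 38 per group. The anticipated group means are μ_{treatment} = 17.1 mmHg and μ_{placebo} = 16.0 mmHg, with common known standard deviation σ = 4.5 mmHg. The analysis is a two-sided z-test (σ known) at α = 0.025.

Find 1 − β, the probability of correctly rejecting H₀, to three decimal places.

Standardized effect: d = |μ_{treatment} − μ_{placebo}| / σ = |17.1 − 16.0| / 4.5 = 0.2444
Noncentrality parameter: δ = d·√(n/2) = 0.2444 × √(38/2) = 1.0655
Two-sided α = 0.025 → critical value z_{0.0125} = 2.241.
Power = Φ(δ − 2.241) + Φ(−δ − 2.241) = Φ(-1.176) + Φ(-3.307) = 0.1198 + 0.0005 = 0.1203.

Power ≈ 0.120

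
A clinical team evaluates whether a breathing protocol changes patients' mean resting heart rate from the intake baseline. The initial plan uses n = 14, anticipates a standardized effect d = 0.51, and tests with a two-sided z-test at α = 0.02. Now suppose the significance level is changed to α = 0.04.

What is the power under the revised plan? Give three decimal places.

Power ≈ 0.442

δ = d·√n = 0.51 × √14 = 1.9082 (unchanged). New critical value: z_{0.02} = 2.054.
Revised power = Φ(δ − 2.054) + Φ(−δ − 2.054) = Φ(-0.146) + Φ(-3.962) = 0.4422 + 0.0000 = 0.4422.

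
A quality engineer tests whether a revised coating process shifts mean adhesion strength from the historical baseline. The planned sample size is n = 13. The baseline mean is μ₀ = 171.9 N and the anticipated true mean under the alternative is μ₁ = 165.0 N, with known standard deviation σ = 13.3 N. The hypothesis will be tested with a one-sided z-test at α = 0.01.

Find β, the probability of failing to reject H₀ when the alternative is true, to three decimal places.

β ≈ 0.676

Standardized effect: d = |μ₁ − μ₀| / σ = |165.0 − 171.9| / 13.3 = 0.5188
Noncentrality parameter: δ = d·√n = 0.5188 × √13 = 1.8705
One-sided α = 0.01 → critical value z_{0.01} = 2.326.
Power = P(Z > 2.326 − δ) = Φ(-0.456) = 0.3243.
Type II error: β = 1 − power = 1 − 0.3243 = 0.6757.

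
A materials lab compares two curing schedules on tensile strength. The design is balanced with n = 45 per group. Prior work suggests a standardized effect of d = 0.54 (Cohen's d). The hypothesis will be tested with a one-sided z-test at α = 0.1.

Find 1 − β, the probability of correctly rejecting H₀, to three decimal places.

Noncentrality parameter: δ = d·√(n/2) = 0.54 × √(45/2) = 2.5614
One-sided α = 0.1 → critical value z_{0.1} = 1.282.
Power = Φ(δ − 1.282) = Φ(1.280) = 0.8997.

Power ≈ 0.900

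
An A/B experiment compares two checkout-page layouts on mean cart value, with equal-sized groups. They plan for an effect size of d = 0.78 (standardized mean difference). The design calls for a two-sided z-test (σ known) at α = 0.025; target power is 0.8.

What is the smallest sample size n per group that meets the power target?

For power 0.8 need Φ(δ − z_{0.0125}) = 0.8, so δ = z_{0.0125} + z_{0.20} = 2.241 + 0.842 = 3.083.
(Ignoring the negligible lower-tail rejection probability gives the usual closed-form inversion.)
δ = d·√(n/2) ⇒ n = 2(δ/d)² = 2 × (3.083 / 0.78)² = 31.25.
Round up to the next whole unit.

n = 32 per group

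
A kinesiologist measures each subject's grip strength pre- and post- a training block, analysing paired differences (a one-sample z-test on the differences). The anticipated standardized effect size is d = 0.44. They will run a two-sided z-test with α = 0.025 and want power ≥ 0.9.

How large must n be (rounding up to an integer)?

n = 65

Set Φ(δ − 2.241) = 0.9; then δ − 2.241 = Φ⁻¹(0.9) = 1.282, giving δ = 3.523.
(Ignoring the negligible lower-tail rejection probability gives the usual closed-form inversion.)
δ = d·√n ⇒ n = (δ/d)² = (3.523 / 0.44)² = 64.11.
Round up to the next whole unit.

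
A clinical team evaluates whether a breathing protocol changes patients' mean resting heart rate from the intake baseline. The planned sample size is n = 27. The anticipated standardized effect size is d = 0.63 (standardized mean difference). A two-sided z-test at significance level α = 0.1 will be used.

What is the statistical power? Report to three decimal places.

Power ≈ 0.948

Noncentrality parameter: δ = d·√n = 0.63 × √27 = 3.2736
Critical value for a two-sided test at α = 0.1: z_{α/2} = 1.645.
Power = Φ(δ − 1.645) + Φ(−δ − 1.645) = Φ(1.629) + Φ(-4.918) = 0.9483 + 0.0000 = 0.9483.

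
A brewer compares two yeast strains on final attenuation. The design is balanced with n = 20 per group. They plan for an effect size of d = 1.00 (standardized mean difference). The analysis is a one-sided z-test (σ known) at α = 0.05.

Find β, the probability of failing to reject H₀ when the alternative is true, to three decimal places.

β ≈ 0.065

Noncentrality parameter: δ = d·√(n/2) = 1.00 × √(20/2) = 3.1623
Critical value for a one-sided test at α = 0.05: z_α = 1.645.
Power = Φ(δ − 1.645) = Φ(1.517) = 0.9354.
Type II error: β = 1 − power = 1 − 0.9354 = 0.0646.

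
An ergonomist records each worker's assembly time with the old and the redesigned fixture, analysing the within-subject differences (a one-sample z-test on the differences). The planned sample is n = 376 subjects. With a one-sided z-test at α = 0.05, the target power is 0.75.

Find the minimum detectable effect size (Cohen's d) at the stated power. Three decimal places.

Required noncentrality: δ = z_{0.05} + z_{0.25} = 1.645 + 0.674 = 2.319.
δ = d·√n ⇒ d = δ/√n = 2.319/√376 = 0.1196.

d ≈ 0.120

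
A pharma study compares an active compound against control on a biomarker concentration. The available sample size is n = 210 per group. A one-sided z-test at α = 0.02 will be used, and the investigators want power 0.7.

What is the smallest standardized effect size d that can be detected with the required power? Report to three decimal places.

d ≈ 0.252

Need Φ(δ − 2.054) = 0.7, so δ = 2.054 + 0.524 = 2.578.
δ = d·√(n/2) ⇒ d = δ/√(n/2) = 2.578/√(210/2) = 0.2516.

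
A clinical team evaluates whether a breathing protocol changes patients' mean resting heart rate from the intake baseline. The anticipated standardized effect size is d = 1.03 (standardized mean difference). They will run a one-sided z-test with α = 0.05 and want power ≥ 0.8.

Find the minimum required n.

Set Φ(δ − 1.645) = 0.8; then δ − 1.645 = Φ⁻¹(0.8) = 0.842, giving δ = 2.486.
δ = d·√n ⇒ n = (δ/d)² = (2.486 / 1.03)² = 5.83.
Round up to the next whole unit.

n = 6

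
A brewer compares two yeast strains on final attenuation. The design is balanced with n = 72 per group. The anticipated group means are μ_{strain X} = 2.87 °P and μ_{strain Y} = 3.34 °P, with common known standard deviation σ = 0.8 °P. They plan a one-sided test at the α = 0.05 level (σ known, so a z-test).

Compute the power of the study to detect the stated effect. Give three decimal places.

Power ≈ 0.970

Standardized effect: d = |μ_{strain X} − μ_{strain Y}| / σ = |2.87 − 3.34| / 0.8 = 0.5875
Noncentrality parameter: δ = d·√(n/2) = 0.5875 × √(72/2) = 3.5250
One-sided α = 0.05 → critical value z_{0.05} = 1.645.
Power = P(Z > 1.645 − δ) = Φ(1.880) = 0.9700.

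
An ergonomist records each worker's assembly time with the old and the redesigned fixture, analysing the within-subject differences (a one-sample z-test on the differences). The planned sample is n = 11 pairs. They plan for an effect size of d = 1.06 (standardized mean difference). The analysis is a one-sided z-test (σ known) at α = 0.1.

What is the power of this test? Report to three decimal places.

Noncentrality parameter: δ = d·√n = 1.06 × √11 = 3.5156
Critical value for a one-sided test at α = 0.1: z_α = 1.282.
Power = P(Z > 1.282 − δ) = Φ(2.234) = 0.9873.

Power ≈ 0.987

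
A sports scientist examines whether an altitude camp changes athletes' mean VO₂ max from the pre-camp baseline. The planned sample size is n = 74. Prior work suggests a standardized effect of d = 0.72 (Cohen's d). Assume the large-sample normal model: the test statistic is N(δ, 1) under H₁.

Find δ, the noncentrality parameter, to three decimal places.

δ ≈ 6.194

δ = d·√n = 0.72 × √74 = 6.1937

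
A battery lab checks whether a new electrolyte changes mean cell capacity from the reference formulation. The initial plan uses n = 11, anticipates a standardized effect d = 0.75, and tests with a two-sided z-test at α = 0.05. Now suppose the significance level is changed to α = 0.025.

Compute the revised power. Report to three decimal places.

δ = d·√n = 0.75 × √11 = 2.4875 (unchanged). New critical value: z_{0.0125} = 2.241.
Revised power = Φ(δ − 2.241) + Φ(−δ − 2.241) = Φ(0.246) + Φ(-4.729) = 0.5972 + 0.0000 = 0.5972.

Power ≈ 0.597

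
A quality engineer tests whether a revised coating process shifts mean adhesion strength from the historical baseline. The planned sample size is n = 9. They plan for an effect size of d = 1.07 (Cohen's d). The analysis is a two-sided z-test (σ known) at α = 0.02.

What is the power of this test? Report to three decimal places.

Noncentrality parameter: δ = d·√n = 1.07 × √9 = 3.2100
Two-sided α = 0.02 → critical value z_{0.01} = 2.326.
Power = Φ(δ − 2.326) + Φ(−δ − 2.326) = Φ(0.884) + Φ(-5.536) = 0.8116 + 0.0000 = 0.8116.

Power ≈ 0.812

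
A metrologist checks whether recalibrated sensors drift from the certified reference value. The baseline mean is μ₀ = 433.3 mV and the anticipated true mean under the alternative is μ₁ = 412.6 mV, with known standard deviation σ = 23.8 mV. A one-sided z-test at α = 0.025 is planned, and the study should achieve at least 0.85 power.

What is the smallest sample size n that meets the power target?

n = 12

Standardized effect: d = |μ₁ − μ₀| / σ = |412.6 − 433.3| / 23.8 = 0.8697
Set Φ(δ − 1.960) = 0.85; then δ − 1.960 = Φ⁻¹(0.85) = 1.036, giving δ = 2.996.
δ = d·√n ⇒ n = (δ/d)² = (2.996 / 0.8697)² = 11.87.
Round up to the next whole unit.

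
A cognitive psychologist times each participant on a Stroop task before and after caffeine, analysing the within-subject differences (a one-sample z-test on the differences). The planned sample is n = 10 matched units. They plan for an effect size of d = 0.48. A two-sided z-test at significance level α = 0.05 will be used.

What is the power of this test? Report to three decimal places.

Power ≈ 0.329

Noncentrality parameter: δ = d·√n = 0.48 × √10 = 1.5179
Two-sided α = 0.05 → critical value z_{0.025} = 1.960.
Power = Φ(δ − 1.960) + Φ(−δ − 1.960) = Φ(-0.442) + Φ(-3.478) = 0.3292 + 0.0003 = 0.3295.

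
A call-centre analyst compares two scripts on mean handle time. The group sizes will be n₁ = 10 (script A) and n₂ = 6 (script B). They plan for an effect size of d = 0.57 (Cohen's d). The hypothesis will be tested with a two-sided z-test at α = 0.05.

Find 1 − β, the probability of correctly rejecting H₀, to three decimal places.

Noncentrality parameter: δ = d / √(1/n₁ + 1/n₂) = 0.57 / √(1/10 + 1/6) = 1.1038
Two-sided α = 0.05 → critical value z_{0.025} = 1.960.
Power = Φ(δ − 1.960) + Φ(−δ − 1.960) = Φ(-0.856) + Φ(-3.064) = 0.1960 + 0.0011 = 0.1970.

Power ≈ 0.197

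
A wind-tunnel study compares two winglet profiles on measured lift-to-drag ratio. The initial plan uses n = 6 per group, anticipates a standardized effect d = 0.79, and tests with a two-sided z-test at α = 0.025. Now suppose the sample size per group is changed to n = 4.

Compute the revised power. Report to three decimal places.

Power ≈ 0.131

With n = 4 per group: δ = d·√(n/2) = 0.79 × √(4/2) = 1.1172. Critical value z_{0.0125} = 2.241.
Revised power = Φ(δ − 2.241) + Φ(−δ − 2.241) = Φ(-1.124) + Φ(-3.359) = 0.1305 + 0.0004 = 0.1309.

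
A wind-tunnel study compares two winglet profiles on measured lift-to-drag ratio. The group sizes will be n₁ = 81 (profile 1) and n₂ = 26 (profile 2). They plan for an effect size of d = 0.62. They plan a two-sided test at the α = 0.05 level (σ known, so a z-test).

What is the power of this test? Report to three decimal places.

Noncentrality parameter: δ = d / √(1/n₁ + 1/n₂) = 0.62 / √(1/81 + 1/26) = 2.7506
Two-sided α = 0.05 → critical value z_{0.025} = 1.960.
Power = Φ(δ − 1.960) + Φ(−δ − 1.960) = Φ(0.791) + Φ(-4.711) = 0.7854 + 0.0000 = 0.7854.

Power ≈ 0.785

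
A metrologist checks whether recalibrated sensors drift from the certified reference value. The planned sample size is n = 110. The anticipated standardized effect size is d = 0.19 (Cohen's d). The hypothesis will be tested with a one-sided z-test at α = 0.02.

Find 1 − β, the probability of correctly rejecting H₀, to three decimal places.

Noncentrality parameter: δ = d·√n = 0.19 × √110 = 1.9927
Critical value for a one-sided test at α = 0.02: z_α = 2.054.
Power = P(Z > 2.054 − δ) = Φ(-0.061) = 0.4757.

Power ≈ 0.476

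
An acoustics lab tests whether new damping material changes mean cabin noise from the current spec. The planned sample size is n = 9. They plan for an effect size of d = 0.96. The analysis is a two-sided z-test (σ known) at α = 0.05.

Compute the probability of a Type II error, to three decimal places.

β ≈ 0.179

Noncentrality parameter: δ = d·√n = 0.96 × √9 = 2.8800
Two-sided α = 0.05 → critical value z_{0.025} = 1.960.
Power = Φ(δ − 1.960) + Φ(−δ − 1.960) = Φ(0.920) + Φ(-4.840) = 0.8212 + 0.0000 = 0.8212.
Type II error: β = 1 − power = 1 − 0.8212 = 0.1788.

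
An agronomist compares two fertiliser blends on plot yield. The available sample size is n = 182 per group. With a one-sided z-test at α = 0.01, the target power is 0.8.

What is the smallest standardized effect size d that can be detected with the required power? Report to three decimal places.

d ≈ 0.332

Need Φ(δ − 2.326) = 0.8, so δ = 2.326 + 0.842 = 3.168.
δ = d·√(n/2) ⇒ d = δ/√(n/2) = 3.168/√(182/2) = 0.3321.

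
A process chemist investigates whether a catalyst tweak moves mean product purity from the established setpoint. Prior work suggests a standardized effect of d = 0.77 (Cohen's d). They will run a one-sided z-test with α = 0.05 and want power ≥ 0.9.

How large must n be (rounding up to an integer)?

n = 15

For power 0.9 need Φ(δ − z_{0.05}) = 0.9, so δ = z_{0.05} + z_{0.10} = 1.645 + 1.282 = 2.926.
δ = d·√n ⇒ n = (δ/d)² = (2.926 / 0.77)² = 14.44.
Round up to the next whole unit.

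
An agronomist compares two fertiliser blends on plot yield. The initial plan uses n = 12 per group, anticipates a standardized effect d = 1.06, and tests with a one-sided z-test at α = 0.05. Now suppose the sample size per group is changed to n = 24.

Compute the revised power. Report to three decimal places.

With n = 24 per group: δ = d·√(n/2) = 1.06 × √(24/2) = 3.6719. Critical value z_{0.05} = 1.645.
Revised power = Φ(δ − 1.645) = Φ(2.027) = 0.9787.

Power ≈ 0.979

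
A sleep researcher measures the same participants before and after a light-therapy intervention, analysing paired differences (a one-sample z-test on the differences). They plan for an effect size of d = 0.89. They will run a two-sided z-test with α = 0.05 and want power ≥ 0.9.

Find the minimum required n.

n = 14

Set Φ(δ − 1.960) = 0.9; then δ − 1.960 = Φ⁻¹(0.9) = 1.282, giving δ = 3.242.
(For δ > 0 the lower-tail rejection region contributes negligibly to power, so the one-term inversion is standard.)
δ = d·√n ⇒ n = (δ/d)² = (3.242 / 0.89)² = 13.27.
Round up to the next whole unit.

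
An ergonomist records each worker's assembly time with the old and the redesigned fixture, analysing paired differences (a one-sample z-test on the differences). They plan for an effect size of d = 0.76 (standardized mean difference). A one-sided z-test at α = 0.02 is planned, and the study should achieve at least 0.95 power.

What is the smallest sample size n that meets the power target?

n = 24

For power 0.95 need Φ(δ − z_{0.02}) = 0.95, so δ = z_{0.02} + z_{0.05} = 2.054 + 1.645 = 3.699.
δ = d·√n ⇒ n = (δ/d)² = (3.699 / 0.76)² = 23.68.
Round up to the next whole unit.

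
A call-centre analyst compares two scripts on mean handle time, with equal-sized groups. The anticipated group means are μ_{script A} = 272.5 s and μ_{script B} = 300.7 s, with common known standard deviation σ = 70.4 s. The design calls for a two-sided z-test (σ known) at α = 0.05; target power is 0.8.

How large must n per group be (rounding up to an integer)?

Standardized effect: d = |μ_{script A} − μ_{script B}| / σ = |272.5 − 300.7| / 70.4 = 0.4006
For power 0.8 need Φ(δ − z_{0.025}) = 0.8, so δ = z_{0.025} + z_{0.20} = 1.960 + 0.842 = 2.802.
(The Φ(−δ − z_{α/2}) term is vanishingly small for δ > 0 and is dropped in the standard sample-size formula.)
δ = d·√(n/2) ⇒ n = 2(δ/d)² = 2 × (2.802 / 0.4006)² = 97.83.
Rounding up, n = 98 per group.

n = 98 per group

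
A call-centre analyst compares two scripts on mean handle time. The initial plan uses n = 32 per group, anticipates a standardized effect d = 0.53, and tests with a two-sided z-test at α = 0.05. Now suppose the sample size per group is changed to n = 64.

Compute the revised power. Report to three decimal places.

Power ≈ 0.850

With n = 64 per group: δ = d·√(n/2) = 0.53 × √(64/2) = 2.9981. Critical value z_{0.025} = 1.960.
Revised power = Φ(δ − 1.960) + Φ(−δ − 1.960) = Φ(1.038) + Φ(-4.958) = 0.8504 + 0.0000 = 0.8504.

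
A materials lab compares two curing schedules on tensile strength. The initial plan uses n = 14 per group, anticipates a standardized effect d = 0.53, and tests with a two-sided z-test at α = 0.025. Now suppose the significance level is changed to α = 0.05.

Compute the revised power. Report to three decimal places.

δ = d·√(n/2) = 0.53 × √(14/2) = 1.4022 (unchanged). New critical value: z_{0.025} = 1.960.
Revised power = Φ(δ − 1.960) + Φ(−δ − 1.960) = Φ(-0.558) + Φ(-3.362) = 0.2885 + 0.0004 = 0.2889.

Power ≈ 0.289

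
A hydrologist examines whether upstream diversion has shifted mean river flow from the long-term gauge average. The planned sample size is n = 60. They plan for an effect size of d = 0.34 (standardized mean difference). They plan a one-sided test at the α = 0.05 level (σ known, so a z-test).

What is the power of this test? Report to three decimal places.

Power ≈ 0.839

Noncentrality parameter: λ = d·√n = 0.34 × √60 = 2.6336
One-sided α = 0.05 → critical value z_{0.05} = 1.645.
Power = P(Z > 1.645 − λ) = Φ(0.989) = 0.8386.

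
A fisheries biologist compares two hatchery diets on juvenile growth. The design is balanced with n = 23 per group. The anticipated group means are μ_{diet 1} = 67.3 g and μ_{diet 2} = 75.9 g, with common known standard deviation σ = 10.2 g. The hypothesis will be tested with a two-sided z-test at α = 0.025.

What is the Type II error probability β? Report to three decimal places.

Standardized effect: d = |μ_{diet 1} − μ_{diet 2}| / σ = |67.3 − 75.9| / 10.2 = 0.8431
Noncentrality parameter: δ = d·√(n/2) = 0.8431 × √(23/2) = 2.8592
Critical value for a two-sided test at α = 0.025: z_{α/2} = 2.241.
Power = Φ(δ − 2.241) + Φ(−δ − 2.241) = Φ(0.618) + Φ(-5.101) = 0.7317 + 0.0000 = 0.7317.
Type II error: β = 1 − power = 1 − 0.7317 = 0.2683.

β ≈ 0.268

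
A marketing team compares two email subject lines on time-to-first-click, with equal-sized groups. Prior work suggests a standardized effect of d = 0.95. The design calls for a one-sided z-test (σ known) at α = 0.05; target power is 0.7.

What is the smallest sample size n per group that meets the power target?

Set Φ(δ − 1.645) = 0.7; then δ − 1.645 = Φ⁻¹(0.7) = 0.524, giving δ = 2.169.
δ = d·√(n/2) ⇒ n = 2(δ/d)² = 2 × (2.169 / 0.95)² = 10.43.
Round up to the next whole unit.

n = 11 per group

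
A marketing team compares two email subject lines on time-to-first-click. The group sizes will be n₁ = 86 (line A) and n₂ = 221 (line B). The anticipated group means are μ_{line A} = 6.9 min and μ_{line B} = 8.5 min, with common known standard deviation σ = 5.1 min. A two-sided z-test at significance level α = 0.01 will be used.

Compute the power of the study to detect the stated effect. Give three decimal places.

Power ≈ 0.457

Standardized effect: d = |μ_{line A} − μ_{line B}| / σ = |6.9 − 8.5| / 5.1 = 0.3137
Noncentrality parameter: λ = d / √(1/n₁ + 1/n₂) = 0.3137 / √(1/86 + 1/221) = 2.4685
Critical value for a two-sided test at α = 0.01: z_{α/2} = 2.576.
Power = Φ(λ − 2.576) + Φ(−λ − 2.576) = Φ(-0.107) + Φ(-5.044) = 0.4572 + 0.0000 = 0.4572.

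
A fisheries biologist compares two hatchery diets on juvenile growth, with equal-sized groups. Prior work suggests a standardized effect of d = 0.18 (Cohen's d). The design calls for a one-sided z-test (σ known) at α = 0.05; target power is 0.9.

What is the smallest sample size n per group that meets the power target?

n = 529 per group

For power 0.9 need Φ(δ − z_{0.05}) = 0.9, so δ = z_{0.05} + z_{0.10} = 1.645 + 1.282 = 2.926.
δ = d·√(n/2) ⇒ n = 2(δ/d)² = 2 × (2.926 / 0.18)² = 528.63.
Round up to the next whole unit.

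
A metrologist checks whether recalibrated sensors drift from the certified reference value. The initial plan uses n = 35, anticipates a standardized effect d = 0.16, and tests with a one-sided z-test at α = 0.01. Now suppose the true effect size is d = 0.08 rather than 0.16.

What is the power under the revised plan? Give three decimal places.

With d = 0.08: δ = d·√n = 0.08 × √35 = 0.4733. Critical value z_{0.01} = 2.326.
Revised power = P(Z > 2.326 − δ) = Φ(-1.853) = 0.0319.

Power ≈ 0.032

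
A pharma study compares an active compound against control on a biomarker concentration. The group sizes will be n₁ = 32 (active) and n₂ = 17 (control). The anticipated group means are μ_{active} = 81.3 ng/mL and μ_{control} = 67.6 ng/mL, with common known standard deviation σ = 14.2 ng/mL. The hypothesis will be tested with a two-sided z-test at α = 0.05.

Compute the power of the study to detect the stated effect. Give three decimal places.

Standardized effect: d = |μ_{active} − μ_{control}| / σ = |81.3 − 67.6| / 14.2 = 0.9648
Noncentrality parameter: δ = d / √(1/n₁ + 1/n₂) = 0.9648 / √(1/32 + 1/17) = 3.2146
Critical value for a two-sided test at α = 0.05: z_{α/2} = 1.960.
Power = Φ(δ − 1.960) + Φ(−δ − 1.960) = Φ(1.255) + Φ(-5.175) = 0.8952 + 0.0000 = 0.8952.

Power ≈ 0.895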